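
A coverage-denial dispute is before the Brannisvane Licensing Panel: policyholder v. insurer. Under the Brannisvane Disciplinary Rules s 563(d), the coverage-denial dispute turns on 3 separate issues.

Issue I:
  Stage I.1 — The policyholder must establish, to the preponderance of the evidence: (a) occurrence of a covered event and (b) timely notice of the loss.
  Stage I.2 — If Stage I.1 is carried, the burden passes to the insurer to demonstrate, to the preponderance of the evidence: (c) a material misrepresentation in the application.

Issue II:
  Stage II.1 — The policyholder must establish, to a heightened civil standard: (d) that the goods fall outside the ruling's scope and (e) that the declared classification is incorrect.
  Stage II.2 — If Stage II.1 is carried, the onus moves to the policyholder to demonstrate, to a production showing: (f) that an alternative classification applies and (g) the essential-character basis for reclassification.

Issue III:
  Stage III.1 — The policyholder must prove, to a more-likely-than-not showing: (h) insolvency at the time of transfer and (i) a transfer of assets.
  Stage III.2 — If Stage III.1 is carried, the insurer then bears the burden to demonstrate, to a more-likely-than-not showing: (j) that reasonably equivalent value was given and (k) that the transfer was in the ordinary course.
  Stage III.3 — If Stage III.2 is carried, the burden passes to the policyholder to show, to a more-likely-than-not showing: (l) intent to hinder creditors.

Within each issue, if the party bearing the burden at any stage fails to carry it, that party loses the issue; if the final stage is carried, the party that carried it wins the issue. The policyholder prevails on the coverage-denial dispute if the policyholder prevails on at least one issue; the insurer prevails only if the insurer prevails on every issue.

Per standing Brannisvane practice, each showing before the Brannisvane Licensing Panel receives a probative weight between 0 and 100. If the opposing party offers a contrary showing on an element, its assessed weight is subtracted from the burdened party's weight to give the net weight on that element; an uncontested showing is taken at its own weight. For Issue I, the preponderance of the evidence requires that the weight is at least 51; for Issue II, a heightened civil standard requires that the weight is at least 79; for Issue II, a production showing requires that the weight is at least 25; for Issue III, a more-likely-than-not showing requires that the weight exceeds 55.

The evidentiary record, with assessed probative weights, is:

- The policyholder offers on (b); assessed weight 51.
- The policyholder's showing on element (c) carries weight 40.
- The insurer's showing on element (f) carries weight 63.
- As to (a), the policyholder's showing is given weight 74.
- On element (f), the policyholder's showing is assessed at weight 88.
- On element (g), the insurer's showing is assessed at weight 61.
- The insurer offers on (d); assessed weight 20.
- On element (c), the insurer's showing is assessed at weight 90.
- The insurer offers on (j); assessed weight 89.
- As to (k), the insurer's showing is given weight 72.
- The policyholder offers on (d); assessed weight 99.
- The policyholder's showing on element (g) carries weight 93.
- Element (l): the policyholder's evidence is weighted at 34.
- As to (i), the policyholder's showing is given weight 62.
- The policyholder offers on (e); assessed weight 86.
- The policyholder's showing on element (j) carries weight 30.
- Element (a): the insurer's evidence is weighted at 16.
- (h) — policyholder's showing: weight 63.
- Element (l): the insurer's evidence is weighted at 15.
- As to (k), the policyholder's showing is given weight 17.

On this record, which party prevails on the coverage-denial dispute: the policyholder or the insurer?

— Issue I —
Stage I.1 — burden on policyholder; standard: the preponderance of the evidence (weight is at least 51).
    (a): 74 − 16 = 58 ≥ 51 [met]
    (b): 51 ≥ 51 [met]
  Stage I.1 is satisfied; the onus moves to the insurer.
Stage I.2 — burden on insurer; standard: the preponderance of the evidence (weight is at least 51).
    (c): 90 − 40 = 50 < 51 [not met]
  Stage I.2 not carried; the insurer fails its burden.
The policyholder prevails on this issue.
— Issue II —
At Stage II.1 the policyholder must meet a heightened civil standard (weight is at least 79): on (d) the weight is 99 less the opposing 20 gives net 79, ≥ 79, so (d) meets the standard; on (e) the weight is 86, ≥ 79, so (e) meets the standard.
  All elements met. The policyholder retains the burden for Stage II.2.
At Stage II.2 the policyholder must meet a production showing (weight is at least 25): on (f) the weight is 88 less the opposing 63 gives net 25, which does reach 25, so (f) meets the standard; on (g) the weight is 93 less the opposing 61 gives net 32, ≥ 25, so (g) meets the standard.
  Stage II.2 carried; the final stage is satisfied.
Every stage carried; the policyholder prevails on this issue.
— Issue III —
At Stage III.1 the policyholder must meet a more-likely-than-not showing (weight exceeds 55): on (h) the weight is 63, which does exceed 55, so (h) meets the standard; on (i) the weight is 62, > 55, so (i) meets the standard.
  Stage III.1 is satisfied; the onus moves to the insurer.
At Stage III.2 the insurer must meet a more-likely-than-not showing (weight exceeds 55): on (j) the weight is 89 less the opposing 30 gives net 59, > 55, so (j) meets the standard; on (k) the weight is 72 less the opposing 17 gives net 55, which does not exceed 55, so (k) does not meet the standard.
  Not every element is met, so the insurer fails to carry Stage III.2.
The policyholder prevails on this issue.
Per-issue: Issue I → policyholder; Issue II → policyholder; Issue III → policyholder. The policyholder must prevail on at least one issue; overall, the policyholder prevails.

policyholder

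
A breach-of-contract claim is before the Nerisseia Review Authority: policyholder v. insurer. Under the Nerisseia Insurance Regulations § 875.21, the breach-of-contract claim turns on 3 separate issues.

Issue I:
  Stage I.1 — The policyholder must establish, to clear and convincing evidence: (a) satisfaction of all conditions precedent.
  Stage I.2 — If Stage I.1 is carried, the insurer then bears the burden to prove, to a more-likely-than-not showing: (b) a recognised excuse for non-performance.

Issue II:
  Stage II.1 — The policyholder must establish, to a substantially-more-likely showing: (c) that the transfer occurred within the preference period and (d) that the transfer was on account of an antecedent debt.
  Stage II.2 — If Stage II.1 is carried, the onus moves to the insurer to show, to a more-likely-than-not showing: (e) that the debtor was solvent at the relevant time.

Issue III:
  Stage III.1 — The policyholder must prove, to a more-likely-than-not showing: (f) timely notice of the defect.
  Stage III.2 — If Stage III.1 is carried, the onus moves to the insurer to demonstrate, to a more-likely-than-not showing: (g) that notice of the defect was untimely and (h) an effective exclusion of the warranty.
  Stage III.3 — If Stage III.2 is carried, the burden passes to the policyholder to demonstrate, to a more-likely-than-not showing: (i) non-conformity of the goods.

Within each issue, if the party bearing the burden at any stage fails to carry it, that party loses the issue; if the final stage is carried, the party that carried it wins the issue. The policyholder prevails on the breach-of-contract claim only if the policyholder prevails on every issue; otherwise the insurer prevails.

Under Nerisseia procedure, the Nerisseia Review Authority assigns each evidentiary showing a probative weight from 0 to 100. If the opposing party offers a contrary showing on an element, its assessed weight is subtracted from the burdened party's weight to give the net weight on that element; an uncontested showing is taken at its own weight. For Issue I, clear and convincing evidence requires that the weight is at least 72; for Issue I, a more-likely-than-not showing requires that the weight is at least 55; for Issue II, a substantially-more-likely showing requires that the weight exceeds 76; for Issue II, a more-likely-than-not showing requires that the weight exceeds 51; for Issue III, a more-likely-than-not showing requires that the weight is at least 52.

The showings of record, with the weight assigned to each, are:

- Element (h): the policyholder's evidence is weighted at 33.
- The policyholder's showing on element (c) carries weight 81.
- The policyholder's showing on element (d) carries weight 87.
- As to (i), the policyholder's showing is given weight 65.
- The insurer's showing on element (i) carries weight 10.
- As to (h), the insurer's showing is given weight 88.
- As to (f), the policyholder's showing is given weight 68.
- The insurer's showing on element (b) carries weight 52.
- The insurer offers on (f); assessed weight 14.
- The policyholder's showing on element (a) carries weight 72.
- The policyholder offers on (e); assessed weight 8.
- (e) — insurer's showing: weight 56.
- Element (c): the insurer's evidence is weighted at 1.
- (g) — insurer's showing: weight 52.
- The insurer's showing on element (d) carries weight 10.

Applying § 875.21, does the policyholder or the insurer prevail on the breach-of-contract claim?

— Issue I —
Stage I.1 (policyholder, clear and convincing evidence, weight is at least 72): (a) 72 ≥ 72 — meets.
  The policyholder carries Stage I.1; the insurer now bears the burden.
Stage I.2 (insurer, a more-likely-than-not showing, weight is at least 55): (b) 52 < 55 — fails.
  Stage I.2 not carried; the insurer fails its burden.
The policyholder prevails on this issue.
— Issue II —
Stage II.1 — burden on policyholder; standard: a substantially-more-likely showing (weight exceeds 76).
    (c): 81 − 1 = 80 > 76 [met]
    (d): 87 − 10 = 77 > 76 [met]
  Stage II.1 is satisfied; the onus moves to the insurer.
Stage II.2 — burden on insurer; standard: a more-likely-than-not showing (weight exceeds 51).
    (e): 56 − 8 = 48 ≤ 51 [not met]
  The insurer does not carry Stage II.2.
The analysis ends at Stage II.2; the policyholder prevails on this issue.
— Issue III —
Stage III.1 — burden on policyholder; standard: a more-likely-than-not showing (weight is at least 52).
    (f): 68 − 14 = 54 ≥ 52 [met]
  Stage III.1 carried; the burden shifts to the insurer.
Stage III.2 — burden on insurer; standard: a more-likely-than-not showing (weight is at least 52).
    (g): 52 ≥ 52 [met]
    (h): 88 − 33 = 55 ≥ 52 [met]
  Stage III.2 carried; the burden shifts to the policyholder.
Stage III.3 — burden on policyholder; standard: a more-likely-than-not showing (weight is at least 52).
    (i): 65 − 10 = 55 ≥ 52 [met]
  The policyholder carries the last stage.
Every stage carried; the policyholder prevails on this issue.
Per-issue: Issue I → policyholder; Issue II → policyholder; Issue III → policyholder. The policyholder must prevail on every issue; overall, the policyholder prevails.

policyholder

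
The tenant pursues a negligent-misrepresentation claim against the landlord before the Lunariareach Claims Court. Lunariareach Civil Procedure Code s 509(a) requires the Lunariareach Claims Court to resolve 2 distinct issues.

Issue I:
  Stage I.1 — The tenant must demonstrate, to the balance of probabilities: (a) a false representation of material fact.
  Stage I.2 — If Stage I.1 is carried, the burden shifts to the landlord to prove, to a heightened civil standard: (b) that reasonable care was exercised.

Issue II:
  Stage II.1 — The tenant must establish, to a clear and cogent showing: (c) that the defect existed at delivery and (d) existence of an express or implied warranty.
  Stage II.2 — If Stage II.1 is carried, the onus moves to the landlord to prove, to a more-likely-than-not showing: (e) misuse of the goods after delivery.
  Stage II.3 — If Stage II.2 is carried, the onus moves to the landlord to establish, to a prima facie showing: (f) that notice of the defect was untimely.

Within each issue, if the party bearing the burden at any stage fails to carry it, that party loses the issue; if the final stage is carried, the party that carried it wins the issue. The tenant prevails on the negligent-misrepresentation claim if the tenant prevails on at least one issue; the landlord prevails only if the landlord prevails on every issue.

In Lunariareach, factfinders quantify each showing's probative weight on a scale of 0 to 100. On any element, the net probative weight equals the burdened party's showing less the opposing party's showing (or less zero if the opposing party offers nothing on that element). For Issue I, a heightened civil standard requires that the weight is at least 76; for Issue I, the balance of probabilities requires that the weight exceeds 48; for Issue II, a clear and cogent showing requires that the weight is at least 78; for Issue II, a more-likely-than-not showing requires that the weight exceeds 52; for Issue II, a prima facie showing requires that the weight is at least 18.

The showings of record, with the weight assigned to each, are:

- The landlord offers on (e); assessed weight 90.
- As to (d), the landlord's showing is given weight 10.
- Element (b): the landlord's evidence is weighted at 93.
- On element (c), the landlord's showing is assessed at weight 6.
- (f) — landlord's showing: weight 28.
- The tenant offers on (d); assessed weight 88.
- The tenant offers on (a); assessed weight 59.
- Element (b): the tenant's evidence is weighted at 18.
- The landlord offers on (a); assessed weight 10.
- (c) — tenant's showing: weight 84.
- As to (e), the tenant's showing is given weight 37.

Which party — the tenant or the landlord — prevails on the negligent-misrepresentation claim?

— Issue I —
Stage I.1 — burden on tenant; standard: the balance of probabilities (weight exceeds 48).
    (a): 59 − 10 = 49 > 48 [met]
  The tenant carries Stage I.1; the landlord now bears the burden.
Stage I.2 — burden on landlord; standard: a heightened civil standard (weight is at least 76).
    (b): 93 − 18 = 75 < 76 [not met]
  Not every element is met, so the landlord fails to carry Stage I.2.
The tenant prevails on this issue.
— Issue II —
Stage II.1 — burden on tenant; standard: a clear and cogent showing (weight is at least 78).
    (c): 84 − 6 = 78 ≥ 78 [met]
    (d): 88 − 10 = 78 ≥ 78 [met]
  Stage II.1 is satisfied; the onus moves to the landlord.
Stage II.2 — burden on landlord; standard: a more-likely-than-not showing (weight exceeds 52).
    (e): 90 − 37 = 53 > 52 [met]
  Stage II.2 carried; the burden remains with the landlord.
Stage II.3 — burden on landlord; standard: a prima facie showing (weight is at least 18).
    (f): 28 ≥ 18 [met]
  Stage II.3 carried; the final stage is satisfied.
With every stage satisfied, the landlord prevails on this issue.
Per-issue: Issue I → tenant; Issue II → landlord. The tenant must prevail on at least one issue; overall, the tenant prevails.

tenant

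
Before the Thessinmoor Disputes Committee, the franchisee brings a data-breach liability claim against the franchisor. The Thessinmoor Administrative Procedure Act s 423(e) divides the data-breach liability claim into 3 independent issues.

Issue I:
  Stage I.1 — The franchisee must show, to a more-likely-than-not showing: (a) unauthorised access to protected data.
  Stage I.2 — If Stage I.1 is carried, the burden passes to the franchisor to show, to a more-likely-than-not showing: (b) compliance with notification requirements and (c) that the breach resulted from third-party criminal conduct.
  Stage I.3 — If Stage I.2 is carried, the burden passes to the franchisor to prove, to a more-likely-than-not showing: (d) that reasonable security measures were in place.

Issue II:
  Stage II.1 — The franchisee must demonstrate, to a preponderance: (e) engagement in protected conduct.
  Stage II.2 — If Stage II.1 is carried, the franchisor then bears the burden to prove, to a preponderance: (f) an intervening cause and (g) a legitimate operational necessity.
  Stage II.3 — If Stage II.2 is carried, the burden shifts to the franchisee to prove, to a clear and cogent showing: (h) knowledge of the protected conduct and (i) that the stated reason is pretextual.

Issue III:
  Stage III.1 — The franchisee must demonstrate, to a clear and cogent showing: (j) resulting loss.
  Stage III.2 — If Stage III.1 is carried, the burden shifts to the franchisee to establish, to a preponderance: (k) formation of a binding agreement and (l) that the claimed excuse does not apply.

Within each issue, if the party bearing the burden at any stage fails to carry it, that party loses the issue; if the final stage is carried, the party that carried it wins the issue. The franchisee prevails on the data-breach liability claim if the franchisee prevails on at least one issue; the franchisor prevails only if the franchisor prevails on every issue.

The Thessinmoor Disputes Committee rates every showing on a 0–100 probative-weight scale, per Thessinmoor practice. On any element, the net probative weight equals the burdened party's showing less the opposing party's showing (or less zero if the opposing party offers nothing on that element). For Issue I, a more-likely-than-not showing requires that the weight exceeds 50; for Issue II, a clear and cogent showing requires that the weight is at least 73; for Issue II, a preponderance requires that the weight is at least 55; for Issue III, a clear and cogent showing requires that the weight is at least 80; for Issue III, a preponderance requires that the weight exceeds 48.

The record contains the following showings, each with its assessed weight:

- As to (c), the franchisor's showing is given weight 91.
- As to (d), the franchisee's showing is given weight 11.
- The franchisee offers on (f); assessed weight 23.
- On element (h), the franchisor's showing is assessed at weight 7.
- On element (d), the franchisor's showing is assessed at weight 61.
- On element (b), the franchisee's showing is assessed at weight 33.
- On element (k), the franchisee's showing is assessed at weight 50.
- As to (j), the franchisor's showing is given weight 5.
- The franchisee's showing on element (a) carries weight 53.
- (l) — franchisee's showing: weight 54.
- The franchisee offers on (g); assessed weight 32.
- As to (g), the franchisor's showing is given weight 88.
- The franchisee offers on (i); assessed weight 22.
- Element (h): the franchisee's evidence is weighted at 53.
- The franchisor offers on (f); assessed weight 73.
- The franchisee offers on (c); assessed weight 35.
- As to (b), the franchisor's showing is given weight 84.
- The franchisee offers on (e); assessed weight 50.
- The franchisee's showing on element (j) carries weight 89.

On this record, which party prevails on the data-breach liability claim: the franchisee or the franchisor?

franchisee

— Issue I —
Stage I.1 — burden on franchisee; standard: a more-likely-than-not showing (weight exceeds 50).
    (a): 53 > 50 [met]
  Stage I.1 carried; the burden shifts to the franchisor.
Stage I.2 — burden on franchisor; standard: a more-likely-than-not showing (weight exceeds 50).
    (b): 84 − 33 = 51 > 50 [met]
    (c): 91 − 35 = 56 > 50 [met]
  Stage I.2 carried; the burden remains with the franchisor.
Stage I.3 — burden on franchisor; standard: a more-likely-than-not showing (weight exceeds 50).
    (d): 61 − 11 = 50 ≤ 50 [not met]
  Not every element is met, so the franchisor fails to carry Stage I.3.
The franchisee prevails on this issue.
— Issue II —
At Stage II.1 the franchisee must meet a preponderance (weight is at least 55): on (e) the weight is 50, which does not reach 55, so (e) does not meet the standard.
  Stage II.1 not carried; the franchisee fails its burden.
So the franchisor prevails on this issue.
— Issue III —
Stage III.1 — burden on franchisee; standard: a clear and cogent showing (weight is at least 80).
    (j): 89 − 5 = 84 ≥ 80 [met]
  All elements met. The franchisee retains the burden for Stage III.2.
Stage III.2 — burden on franchisee; standard: a preponderance (weight exceeds 48).
    (k): 50 > 48 [met]
    (l): 54 > 48 [met]
  The franchisee carries the last stage.
With every stage satisfied, the franchisee prevails on this issue.
Per-issue: Issue I → franchisee; Issue II → franchisor; Issue III → franchisee. The franchisee must prevail on at least one issue; overall, the franchisee prevails.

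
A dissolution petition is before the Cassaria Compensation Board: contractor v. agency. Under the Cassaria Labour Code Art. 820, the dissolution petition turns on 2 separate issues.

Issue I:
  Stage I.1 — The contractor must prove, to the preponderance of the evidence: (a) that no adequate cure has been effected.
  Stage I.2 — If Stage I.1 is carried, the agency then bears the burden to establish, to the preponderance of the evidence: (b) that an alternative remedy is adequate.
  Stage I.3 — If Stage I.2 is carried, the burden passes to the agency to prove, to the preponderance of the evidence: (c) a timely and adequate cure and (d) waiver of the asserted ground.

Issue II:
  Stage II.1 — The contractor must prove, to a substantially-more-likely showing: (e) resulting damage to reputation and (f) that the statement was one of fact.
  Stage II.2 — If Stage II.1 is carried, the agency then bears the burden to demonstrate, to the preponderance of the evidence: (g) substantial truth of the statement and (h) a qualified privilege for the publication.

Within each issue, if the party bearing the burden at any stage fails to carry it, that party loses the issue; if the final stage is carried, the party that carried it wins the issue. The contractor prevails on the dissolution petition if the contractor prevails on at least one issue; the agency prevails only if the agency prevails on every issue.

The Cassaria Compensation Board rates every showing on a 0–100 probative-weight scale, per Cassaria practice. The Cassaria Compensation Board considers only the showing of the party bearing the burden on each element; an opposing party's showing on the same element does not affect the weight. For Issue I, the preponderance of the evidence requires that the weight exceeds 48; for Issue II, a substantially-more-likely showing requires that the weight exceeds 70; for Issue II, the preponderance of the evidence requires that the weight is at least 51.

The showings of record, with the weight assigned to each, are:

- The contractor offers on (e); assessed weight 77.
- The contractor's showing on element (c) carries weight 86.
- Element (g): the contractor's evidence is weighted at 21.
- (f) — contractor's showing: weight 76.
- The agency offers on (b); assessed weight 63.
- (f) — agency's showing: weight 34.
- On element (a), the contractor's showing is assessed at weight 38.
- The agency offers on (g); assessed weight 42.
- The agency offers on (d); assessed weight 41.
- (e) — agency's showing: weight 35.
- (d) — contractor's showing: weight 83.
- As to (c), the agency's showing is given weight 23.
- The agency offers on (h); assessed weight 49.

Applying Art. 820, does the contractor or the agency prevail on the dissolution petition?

— Issue I —
At Stage I.1 the contractor must meet the preponderance of the evidence (weight exceeds 48): on (a) the weight is 38, which does not exceed 48, so (a) does not meet the standard.
  The contractor does not carry Stage I.1.
The agency prevails on this issue.
— Issue II —
Stage II.1 — burden on contractor; standard: a substantially-more-likely showing (weight exceeds 70).
    (e): 77 (agency's 35 disregarded) > 70 [met]
    (f): 76 (agency's 34 disregarded) > 70 [met]
  Stage II.1 carried; the burden shifts to the agency.
Stage II.2 — burden on agency; standard: the preponderance of the evidence (weight is at least 51).
    (g): 42 (contractor's 21 disregarded) < 51 [not met]
    (h): 49 < 51 [not met]
  The agency does not carry Stage II.2.
The analysis ends at Stage II.2; the contractor prevails on this issue.
Per-issue: Issue I → agency; Issue II → contractor. The contractor must prevail on at least one issue; overall, the contractor prevails.

contractor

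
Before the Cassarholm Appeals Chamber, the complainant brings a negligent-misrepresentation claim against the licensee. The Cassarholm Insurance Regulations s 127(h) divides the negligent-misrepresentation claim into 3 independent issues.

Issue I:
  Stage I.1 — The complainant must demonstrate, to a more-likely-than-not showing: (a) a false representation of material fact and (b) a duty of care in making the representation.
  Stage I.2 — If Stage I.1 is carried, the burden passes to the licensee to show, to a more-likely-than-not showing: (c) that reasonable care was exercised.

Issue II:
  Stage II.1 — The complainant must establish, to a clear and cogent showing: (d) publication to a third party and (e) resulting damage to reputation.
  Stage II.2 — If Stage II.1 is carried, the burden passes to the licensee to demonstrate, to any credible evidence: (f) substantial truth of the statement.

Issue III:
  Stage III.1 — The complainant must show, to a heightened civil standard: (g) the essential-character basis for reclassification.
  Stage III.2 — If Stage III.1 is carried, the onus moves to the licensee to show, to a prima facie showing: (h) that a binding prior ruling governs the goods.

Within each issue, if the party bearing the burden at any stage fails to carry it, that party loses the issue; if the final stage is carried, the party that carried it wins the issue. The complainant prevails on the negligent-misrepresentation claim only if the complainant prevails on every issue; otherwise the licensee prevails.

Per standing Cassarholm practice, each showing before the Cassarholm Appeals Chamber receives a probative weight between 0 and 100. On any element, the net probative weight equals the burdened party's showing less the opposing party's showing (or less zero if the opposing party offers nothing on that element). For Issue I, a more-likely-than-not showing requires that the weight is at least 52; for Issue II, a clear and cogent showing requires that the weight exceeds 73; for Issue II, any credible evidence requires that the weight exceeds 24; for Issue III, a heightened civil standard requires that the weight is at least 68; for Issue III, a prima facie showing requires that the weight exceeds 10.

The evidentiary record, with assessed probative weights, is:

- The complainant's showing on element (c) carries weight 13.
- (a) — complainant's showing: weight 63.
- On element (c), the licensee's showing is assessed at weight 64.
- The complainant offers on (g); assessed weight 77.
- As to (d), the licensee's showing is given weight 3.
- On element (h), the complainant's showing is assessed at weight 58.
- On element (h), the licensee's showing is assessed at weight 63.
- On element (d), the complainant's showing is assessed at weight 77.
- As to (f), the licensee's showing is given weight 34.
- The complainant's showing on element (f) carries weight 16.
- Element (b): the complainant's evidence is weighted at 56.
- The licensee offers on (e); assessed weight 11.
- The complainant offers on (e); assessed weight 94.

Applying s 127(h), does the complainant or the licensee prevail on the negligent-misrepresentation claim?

complainant

— Issue I —
Stage I.1 — burden on complainant; standard: a more-likely-than-not showing (weight is at least 52).
    (a): 63 ≥ 52 [met]
    (b): 56 ≥ 52 [met]
  All elements met. The burden passes to the licensee.
Stage I.2 — burden on licensee; standard: a more-likely-than-not showing (weight is at least 52).
    (c): 64 − 13 = 51 < 52 [not met]
  Not every element is met, so the licensee fails to carry Stage I.2.
So the complainant prevails on this issue.
— Issue II —
At Stage II.1 the complainant must meet a clear and cogent showing (weight exceeds 73): on (d) the weight is 77 less the opposing 3 gives net 74, > 73, so (d) meets the standard; on (e) the weight is 94 less the opposing 11 gives net 83, which does exceed 73, so (e) meets the standard.
  Stage II.1 is satisfied; the onus moves to the licensee.
At Stage II.2 the licensee must meet any credible evidence (weight exceeds 24): on (f) the weight is 34 less the opposing 16 gives net 18, which does not exceed 24, so (f) does not meet the standard.
  Stage II.2 not carried; the licensee fails its burden.
So the complainant prevails on this issue.
— Issue III —
Stage III.1 (complainant, a heightened civil standard, weight is at least 68): (g) 77 ≥ 68 — meets.
  The complainant carries Stage III.1; the licensee now bears the burden.
Stage III.2 (licensee, a prima facie showing, weight exceeds 10): (h) net 63−58=5 ≤ 10 — fails.
  Stage III.2 not carried; the licensee fails its burden.
The analysis ends at Stage III.2; the complainant prevails on this issue.
Per-issue: Issue I → complainant; Issue II → complainant; Issue III → complainant. The complainant must prevail on every issue; overall, the complainant prevails.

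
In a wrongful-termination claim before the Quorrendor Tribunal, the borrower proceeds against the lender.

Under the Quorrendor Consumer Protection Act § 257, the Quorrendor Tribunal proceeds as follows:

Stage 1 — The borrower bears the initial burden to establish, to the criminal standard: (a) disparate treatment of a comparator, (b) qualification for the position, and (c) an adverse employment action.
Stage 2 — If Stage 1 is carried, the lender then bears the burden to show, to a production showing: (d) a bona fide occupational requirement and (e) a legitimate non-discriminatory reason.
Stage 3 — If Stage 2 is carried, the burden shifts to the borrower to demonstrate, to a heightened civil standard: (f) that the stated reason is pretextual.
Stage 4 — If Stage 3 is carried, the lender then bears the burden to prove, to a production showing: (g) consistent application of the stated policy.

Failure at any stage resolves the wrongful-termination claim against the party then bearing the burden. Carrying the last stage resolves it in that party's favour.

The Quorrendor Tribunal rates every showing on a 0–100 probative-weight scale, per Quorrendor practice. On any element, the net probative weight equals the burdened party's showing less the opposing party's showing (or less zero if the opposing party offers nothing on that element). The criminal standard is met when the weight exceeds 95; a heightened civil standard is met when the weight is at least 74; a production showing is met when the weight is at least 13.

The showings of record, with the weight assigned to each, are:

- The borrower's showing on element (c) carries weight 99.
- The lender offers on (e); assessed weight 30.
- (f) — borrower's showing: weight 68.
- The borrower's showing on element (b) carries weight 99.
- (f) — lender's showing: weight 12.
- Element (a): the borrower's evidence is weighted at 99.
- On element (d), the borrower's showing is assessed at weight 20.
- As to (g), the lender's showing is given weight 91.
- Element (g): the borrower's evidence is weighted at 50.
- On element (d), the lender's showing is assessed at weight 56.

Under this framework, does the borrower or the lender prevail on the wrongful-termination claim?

lender

Stage 1 (borrower, the criminal standard, weight exceeds 95): (a) 99 > 95 — meets; (b) 99 > 95 — meets; (c) 99 > 95 — meets.
  Stage 1 carried; the burden shifts to the lender.
Stage 2 (lender, a production showing, weight is at least 13): (d) net 56−20=36 ≥ 13 — meets; (e) 30 ≥ 13 — meets.
  Stage 2 carried; the burden shifts to the borrower.
Stage 3 (borrower, a heightened civil standard, weight is at least 74): (f) net 68−12=56 < 74 — fails.
  The borrower does not carry Stage 3.
The analysis ends at Stage 3; the lender prevails.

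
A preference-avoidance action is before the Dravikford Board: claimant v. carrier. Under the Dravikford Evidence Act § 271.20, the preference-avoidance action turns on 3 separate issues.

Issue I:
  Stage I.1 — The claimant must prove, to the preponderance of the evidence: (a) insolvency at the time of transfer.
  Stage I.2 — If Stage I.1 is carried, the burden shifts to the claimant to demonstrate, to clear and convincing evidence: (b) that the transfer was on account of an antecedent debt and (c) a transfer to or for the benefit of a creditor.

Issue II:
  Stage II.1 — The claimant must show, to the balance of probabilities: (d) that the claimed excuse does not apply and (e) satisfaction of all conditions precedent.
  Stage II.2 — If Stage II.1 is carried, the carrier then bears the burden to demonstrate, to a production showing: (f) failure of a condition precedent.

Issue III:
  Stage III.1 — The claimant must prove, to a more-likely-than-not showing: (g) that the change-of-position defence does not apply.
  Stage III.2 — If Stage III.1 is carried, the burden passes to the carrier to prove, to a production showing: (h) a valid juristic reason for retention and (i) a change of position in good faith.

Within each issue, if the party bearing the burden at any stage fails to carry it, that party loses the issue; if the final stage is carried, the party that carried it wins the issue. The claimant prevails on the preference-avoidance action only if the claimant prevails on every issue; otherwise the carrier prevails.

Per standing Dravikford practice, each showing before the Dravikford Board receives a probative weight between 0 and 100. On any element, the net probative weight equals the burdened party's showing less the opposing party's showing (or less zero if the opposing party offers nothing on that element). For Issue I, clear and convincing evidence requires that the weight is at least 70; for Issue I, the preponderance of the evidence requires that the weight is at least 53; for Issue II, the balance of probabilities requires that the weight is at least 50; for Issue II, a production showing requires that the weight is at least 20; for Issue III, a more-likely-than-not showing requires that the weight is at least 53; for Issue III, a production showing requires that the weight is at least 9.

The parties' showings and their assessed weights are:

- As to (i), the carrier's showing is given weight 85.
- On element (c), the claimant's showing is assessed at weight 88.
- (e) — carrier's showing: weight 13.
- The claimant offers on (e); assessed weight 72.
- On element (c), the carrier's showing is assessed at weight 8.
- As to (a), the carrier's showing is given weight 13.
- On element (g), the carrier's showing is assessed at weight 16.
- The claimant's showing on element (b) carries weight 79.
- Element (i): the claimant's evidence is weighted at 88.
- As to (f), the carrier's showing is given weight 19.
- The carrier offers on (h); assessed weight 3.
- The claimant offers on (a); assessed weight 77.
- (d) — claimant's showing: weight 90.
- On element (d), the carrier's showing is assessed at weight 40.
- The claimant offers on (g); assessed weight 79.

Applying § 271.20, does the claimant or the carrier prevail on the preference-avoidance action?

— Issue I —
Stage I.1 — burden on claimant; standard: the preponderance of the evidence (weight is at least 53).
    (a): 77 − 13 = 64 ≥ 53 [met]
  Stage I.1 is satisfied; the claimant continues to bear the burden.
Stage I.2 — burden on claimant; standard: clear and convincing evidence (weight is at least 70).
    (b): 79 ≥ 70 [met]
    (c): 88 − 8 = 80 ≥ 70 [met]
  Stage I.2 carried; the final stage is satisfied.
Every stage carried; the claimant prevails on this issue.
— Issue II —
Stage II.1 — burden on claimant; standard: the balance of probabilities (weight is at least 50).
    (d): 90 − 40 = 50 ≥ 50 [met]
    (e): 72 − 13 = 59 ≥ 50 [met]
  All elements met. The burden passes to the carrier.
Stage II.2 — burden on carrier; standard: a production showing (weight is at least 20).
    (f): 19 < 20 [not met]
  Stage II.2 not carried; the carrier fails its burden.
So the claimant prevails on this issue.
— Issue III —
At Stage III.1 the claimant must meet a more-likely-than-not showing (weight is at least 53): on (g) the weight is 79 less the opposing 16 gives net 63, which does reach 53, so (g) meets the standard.
  The claimant carries Stage III.1; the carrier now bears the burden.
At Stage III.2 the carrier must meet a production showing (weight is at least 9): on (h) the weight is 3, which does not reach 9, so (h) does not meet the standard; on (i) the weight is 85 less the opposing 88 gives net -3, which does not reach 9, so (i) does not meet the standard.
  The carrier does not carry Stage III.2.
The claimant prevails on this issue.
Per-issue: Issue I → claimant; Issue II → claimant; Issue III → claimant. The claimant must prevail on every issue; overall, the claimant prevails.

claimant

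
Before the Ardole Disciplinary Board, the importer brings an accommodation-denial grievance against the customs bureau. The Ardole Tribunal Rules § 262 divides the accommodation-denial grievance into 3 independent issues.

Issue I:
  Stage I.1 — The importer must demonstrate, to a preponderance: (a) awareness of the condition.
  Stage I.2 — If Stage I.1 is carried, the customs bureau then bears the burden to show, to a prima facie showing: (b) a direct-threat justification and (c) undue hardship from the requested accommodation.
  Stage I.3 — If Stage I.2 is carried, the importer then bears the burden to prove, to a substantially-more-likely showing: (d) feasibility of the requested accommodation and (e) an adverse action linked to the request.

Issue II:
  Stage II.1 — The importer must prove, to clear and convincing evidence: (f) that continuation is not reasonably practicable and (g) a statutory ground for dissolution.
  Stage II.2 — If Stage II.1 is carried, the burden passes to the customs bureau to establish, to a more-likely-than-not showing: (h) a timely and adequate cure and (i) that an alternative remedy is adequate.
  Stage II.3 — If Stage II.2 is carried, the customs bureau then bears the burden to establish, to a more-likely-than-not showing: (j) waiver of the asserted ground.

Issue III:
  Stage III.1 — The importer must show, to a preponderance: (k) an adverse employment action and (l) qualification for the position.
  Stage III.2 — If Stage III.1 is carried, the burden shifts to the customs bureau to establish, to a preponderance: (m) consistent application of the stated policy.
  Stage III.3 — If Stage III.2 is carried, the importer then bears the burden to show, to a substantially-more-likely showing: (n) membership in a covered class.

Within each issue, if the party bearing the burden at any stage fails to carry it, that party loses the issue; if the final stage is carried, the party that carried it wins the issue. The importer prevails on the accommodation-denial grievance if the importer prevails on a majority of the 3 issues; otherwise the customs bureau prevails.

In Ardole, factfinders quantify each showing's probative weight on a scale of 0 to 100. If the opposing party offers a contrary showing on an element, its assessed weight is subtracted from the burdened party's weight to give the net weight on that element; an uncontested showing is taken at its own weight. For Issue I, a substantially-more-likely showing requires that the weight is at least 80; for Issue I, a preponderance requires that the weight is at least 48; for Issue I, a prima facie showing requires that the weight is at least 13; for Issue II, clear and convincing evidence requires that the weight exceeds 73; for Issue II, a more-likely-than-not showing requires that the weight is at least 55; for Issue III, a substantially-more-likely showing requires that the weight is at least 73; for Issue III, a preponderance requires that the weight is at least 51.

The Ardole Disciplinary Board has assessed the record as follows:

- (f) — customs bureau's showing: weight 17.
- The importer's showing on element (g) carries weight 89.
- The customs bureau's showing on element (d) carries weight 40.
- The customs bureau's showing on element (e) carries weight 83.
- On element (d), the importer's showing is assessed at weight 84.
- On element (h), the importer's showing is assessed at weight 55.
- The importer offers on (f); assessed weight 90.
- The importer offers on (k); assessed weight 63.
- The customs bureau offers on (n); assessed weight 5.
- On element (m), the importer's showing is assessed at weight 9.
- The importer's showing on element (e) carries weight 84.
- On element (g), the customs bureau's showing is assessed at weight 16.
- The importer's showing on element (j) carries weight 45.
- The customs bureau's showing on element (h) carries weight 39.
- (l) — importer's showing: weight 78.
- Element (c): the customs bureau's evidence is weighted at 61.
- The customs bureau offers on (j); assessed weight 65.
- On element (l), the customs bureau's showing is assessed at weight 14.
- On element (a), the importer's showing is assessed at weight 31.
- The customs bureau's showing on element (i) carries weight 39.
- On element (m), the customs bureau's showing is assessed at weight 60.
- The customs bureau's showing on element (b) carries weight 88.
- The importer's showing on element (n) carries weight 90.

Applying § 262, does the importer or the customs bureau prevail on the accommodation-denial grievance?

— Issue I —
At Stage I.1 the importer must meet a preponderance (weight is at least 48): on (a) the weight is 31, which does not reach 48, so (a) does not meet the standard.
  Not every element is met, so the importer fails to carry Stage I.1.
The customs bureau prevails on this issue.
— Issue II —
Stage II.1 — burden on importer; standard: clear and convincing evidence (weight exceeds 73).
    (f): 90 − 17 = 73 ≤ 73 [not met]
    (g): 89 − 16 = 73 ≤ 73 [not met]
  Not every element is met, so the importer fails to carry Stage II.1.
The customs bureau prevails on this issue.
— Issue III —
Stage III.1 — burden on importer; standard: a preponderance (weight is at least 51).
    (k): 63 ≥ 51 [met]
    (l): 78 − 14 = 64 ≥ 51 [met]
  Stage III.1 carried; the burden shifts to the customs bureau.
Stage III.2 — burden on customs bureau; standard: a preponderance (weight is at least 51).
    (m): 60 − 9 = 51 ≥ 51 [met]
  All elements met. The burden passes to the importer.
Stage III.3 — burden on importer; standard: a substantially-more-likely showing (weight is at least 73).
    (n): 90 − 5 = 85 ≥ 73 [met]
  All elements met at the final stage.
With every stage satisfied, the importer prevails on this issue.
Per-issue: Issue I → customs bureau; Issue II → customs bureau; Issue III → importer. The importer must prevail on a majority of issues; overall, the customs bureau prevails.

customs bureau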